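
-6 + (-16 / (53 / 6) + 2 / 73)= -30116 / 3869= -7.78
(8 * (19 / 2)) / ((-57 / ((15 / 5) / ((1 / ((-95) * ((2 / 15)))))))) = 152 / 3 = 50.67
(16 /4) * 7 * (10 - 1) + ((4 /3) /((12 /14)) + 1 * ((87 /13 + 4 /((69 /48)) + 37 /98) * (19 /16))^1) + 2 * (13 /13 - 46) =739487891 /4219488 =175.26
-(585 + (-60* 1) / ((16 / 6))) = -1125 / 2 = -562.50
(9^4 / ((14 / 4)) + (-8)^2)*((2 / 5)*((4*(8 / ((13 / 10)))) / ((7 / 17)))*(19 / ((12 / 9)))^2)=5996094480 / 637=9413021.16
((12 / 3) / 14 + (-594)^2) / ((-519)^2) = 2469854 / 1885527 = 1.31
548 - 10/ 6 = 1639/ 3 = 546.33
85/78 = 1.09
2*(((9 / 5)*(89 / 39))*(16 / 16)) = 534 / 65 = 8.22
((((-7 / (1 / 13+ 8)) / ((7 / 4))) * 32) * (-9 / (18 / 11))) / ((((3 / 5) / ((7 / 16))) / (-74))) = -42328 / 9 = -4703.11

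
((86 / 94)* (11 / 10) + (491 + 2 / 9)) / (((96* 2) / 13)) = 27067651 / 812160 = 33.33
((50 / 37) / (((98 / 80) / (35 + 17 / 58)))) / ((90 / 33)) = 14.28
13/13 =1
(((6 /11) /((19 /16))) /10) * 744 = 34.17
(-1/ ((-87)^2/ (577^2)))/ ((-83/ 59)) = 19642811/ 628227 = 31.27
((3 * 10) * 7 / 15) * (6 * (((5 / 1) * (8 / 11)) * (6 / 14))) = 1440 / 11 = 130.91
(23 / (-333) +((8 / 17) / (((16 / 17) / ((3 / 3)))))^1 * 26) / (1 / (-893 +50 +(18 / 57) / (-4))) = -22991887 / 2109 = -10901.80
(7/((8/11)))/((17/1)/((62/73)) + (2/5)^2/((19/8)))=103075/215076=0.48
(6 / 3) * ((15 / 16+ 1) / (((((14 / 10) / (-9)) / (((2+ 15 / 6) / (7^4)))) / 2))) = -12555 / 134456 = -0.09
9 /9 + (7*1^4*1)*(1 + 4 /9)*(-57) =-1726 /3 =-575.33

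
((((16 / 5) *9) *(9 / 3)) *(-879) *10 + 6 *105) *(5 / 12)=-632355 / 2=-316177.50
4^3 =64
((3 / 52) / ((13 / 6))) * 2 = 9 / 169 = 0.05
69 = 69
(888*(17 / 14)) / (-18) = -1258 / 21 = -59.90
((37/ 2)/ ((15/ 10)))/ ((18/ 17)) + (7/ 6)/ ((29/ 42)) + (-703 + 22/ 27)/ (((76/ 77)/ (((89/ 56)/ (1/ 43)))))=-2571004891/ 52896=-48604.90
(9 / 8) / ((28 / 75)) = 675 / 224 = 3.01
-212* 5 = -1060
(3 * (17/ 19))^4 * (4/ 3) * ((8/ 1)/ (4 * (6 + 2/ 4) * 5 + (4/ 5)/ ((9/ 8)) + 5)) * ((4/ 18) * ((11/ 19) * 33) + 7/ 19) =284679658080/ 15121536593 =18.83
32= 32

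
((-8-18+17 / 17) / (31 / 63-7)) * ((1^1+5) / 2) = 945 / 82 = 11.52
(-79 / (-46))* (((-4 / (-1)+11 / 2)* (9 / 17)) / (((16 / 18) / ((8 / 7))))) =121581 / 10948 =11.11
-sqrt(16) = -4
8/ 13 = 0.62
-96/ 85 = -1.13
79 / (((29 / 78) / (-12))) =-73944 / 29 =-2549.79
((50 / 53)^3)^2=15625000000 / 22164361129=0.70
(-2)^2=4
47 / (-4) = -47 / 4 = -11.75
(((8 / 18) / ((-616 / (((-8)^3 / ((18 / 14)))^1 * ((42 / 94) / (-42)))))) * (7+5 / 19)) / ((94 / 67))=-197248 / 12465387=-0.02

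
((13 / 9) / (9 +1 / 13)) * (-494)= -41743 / 531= -78.61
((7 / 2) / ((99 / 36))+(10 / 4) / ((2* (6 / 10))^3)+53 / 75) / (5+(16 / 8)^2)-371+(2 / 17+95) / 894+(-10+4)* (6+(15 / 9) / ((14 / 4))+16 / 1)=-9580798186063 / 18957985200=-505.37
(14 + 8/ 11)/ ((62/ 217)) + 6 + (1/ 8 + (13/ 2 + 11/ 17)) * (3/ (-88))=685737/ 11968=57.30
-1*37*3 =-111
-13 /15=-0.87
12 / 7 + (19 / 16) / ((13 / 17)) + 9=12.27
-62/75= -0.83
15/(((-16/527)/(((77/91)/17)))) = -5115/208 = -24.59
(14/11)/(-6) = -7/33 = -0.21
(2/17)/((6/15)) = 5/17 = 0.29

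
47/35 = 1.34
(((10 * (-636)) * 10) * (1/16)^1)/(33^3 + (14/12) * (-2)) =-11925/107804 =-0.11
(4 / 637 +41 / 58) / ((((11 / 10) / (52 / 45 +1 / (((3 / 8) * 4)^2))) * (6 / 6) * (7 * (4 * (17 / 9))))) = 474282 / 24181157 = 0.02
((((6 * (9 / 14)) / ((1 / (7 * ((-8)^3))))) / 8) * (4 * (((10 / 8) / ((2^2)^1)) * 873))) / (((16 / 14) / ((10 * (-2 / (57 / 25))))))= 274995000 / 19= 14473421.05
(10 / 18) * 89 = 49.44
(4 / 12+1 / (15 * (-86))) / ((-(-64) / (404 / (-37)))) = -0.06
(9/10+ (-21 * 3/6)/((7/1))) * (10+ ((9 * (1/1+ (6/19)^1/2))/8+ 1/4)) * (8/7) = -5268/665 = -7.92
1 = 1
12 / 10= 1.20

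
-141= -141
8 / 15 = 0.53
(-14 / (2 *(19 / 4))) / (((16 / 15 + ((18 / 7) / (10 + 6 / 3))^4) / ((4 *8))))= -516311040 / 11701549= -44.12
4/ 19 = 0.21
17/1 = 17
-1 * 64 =-64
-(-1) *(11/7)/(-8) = -11/56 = -0.20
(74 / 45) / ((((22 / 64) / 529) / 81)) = 11274048 / 55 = 204982.69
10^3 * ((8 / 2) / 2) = 2000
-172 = -172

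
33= 33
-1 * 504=-504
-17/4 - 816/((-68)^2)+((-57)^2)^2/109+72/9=717834555/7412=96847.62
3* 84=252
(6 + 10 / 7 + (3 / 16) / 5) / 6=4181 / 3360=1.24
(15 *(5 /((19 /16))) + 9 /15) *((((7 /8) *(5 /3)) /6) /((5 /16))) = 4711 /95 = 49.59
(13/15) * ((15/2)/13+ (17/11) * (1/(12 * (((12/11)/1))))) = 1301/2160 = 0.60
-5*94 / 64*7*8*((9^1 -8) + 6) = -11515 / 4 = -2878.75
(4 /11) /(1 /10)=40 /11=3.64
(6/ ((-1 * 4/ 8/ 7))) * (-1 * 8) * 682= 458304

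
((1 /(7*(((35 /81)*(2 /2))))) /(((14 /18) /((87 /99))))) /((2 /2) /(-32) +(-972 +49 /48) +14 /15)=-676512 /1756848401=-0.00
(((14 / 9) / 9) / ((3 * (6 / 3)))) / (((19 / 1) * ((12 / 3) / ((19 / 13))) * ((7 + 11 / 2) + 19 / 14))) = 49 / 1225692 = 0.00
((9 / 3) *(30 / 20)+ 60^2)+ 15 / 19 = 3605.29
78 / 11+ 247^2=671177 / 11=61016.09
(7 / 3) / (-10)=-7 / 30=-0.23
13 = 13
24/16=3/2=1.50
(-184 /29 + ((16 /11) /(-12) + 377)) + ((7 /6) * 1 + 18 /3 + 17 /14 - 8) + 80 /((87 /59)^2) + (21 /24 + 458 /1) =4040442467 /4662504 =866.58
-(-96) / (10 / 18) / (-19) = -864 / 95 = -9.09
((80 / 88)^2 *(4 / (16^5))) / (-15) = -5 / 23789568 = -0.00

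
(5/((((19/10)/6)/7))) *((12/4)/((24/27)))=14175/38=373.03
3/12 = 0.25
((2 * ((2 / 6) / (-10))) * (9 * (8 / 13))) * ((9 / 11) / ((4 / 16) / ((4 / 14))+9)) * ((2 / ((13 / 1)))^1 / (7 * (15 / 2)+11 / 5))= -6912 / 80332967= -0.00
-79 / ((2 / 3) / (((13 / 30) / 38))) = -1027 / 760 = -1.35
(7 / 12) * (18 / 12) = 7 / 8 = 0.88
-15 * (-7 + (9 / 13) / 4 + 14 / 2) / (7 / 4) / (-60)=9 / 364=0.02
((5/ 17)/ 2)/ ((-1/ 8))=-20/ 17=-1.18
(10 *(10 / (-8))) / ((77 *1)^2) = -25 / 11858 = -0.00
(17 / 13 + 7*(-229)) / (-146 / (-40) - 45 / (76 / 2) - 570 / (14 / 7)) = 7912360 / 1395719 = 5.67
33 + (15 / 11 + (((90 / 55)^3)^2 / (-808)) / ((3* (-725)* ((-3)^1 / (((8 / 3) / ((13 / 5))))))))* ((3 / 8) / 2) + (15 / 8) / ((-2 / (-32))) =341356642592319 / 5396458255760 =63.26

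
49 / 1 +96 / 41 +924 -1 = 39948 / 41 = 974.34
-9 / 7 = -1.29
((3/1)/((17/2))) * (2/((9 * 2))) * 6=4/17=0.24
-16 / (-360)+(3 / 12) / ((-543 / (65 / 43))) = 61289 / 1400940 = 0.04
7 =7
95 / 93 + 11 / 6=177 / 62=2.85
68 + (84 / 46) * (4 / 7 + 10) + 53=140.30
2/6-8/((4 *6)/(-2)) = 1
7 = 7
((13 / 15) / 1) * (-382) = -4966 / 15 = -331.07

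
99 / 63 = 1.57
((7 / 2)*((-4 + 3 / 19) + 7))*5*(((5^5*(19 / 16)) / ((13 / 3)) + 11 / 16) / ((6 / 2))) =7799225 / 494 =15787.90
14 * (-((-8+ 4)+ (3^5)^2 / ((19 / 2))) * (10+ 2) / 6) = -3304616 / 19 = -173927.16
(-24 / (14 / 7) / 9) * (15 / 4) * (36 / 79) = -180 / 79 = -2.28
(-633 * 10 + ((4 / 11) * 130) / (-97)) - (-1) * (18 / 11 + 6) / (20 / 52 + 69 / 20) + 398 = -6308855628 / 1063799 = -5930.50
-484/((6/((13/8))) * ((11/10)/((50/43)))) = -17875/129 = -138.57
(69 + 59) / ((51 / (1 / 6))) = 64 / 153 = 0.42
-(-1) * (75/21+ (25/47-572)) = -186838/329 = -567.90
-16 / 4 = -4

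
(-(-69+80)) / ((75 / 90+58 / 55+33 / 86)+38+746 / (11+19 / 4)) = -1638945 / 13057427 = -0.13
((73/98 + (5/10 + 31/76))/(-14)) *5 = -30775/52136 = -0.59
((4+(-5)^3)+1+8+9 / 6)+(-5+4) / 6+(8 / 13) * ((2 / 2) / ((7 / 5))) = -30092 / 273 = -110.23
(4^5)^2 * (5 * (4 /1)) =20971520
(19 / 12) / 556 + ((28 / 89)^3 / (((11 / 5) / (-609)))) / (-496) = 32441375431 / 1603911630288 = 0.02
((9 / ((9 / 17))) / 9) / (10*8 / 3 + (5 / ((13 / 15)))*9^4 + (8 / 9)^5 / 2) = 1449981 / 29077219987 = 0.00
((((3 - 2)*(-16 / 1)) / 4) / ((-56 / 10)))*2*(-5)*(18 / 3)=-42.86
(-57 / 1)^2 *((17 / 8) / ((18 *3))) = 6137 / 48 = 127.85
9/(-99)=-1/11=-0.09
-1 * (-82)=82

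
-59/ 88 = -0.67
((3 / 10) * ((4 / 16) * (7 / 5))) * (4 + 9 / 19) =357 / 760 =0.47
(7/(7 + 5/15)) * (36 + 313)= 7329/22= 333.14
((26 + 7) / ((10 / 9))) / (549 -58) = 297 / 4910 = 0.06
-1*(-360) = 360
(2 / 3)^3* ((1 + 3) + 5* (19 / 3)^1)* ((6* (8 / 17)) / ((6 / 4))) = 27392 / 1377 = 19.89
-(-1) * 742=742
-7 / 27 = -0.26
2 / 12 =1 / 6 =0.17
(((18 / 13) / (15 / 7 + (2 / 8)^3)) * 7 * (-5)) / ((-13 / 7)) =1975680 / 163423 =12.09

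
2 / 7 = 0.29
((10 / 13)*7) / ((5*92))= 7 / 598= 0.01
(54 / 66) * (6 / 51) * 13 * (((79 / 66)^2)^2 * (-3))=-506351053 / 65708808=-7.71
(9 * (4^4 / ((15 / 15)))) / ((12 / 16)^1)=3072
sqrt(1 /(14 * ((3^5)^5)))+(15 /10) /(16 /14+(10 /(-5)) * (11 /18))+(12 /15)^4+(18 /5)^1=-18613 /1250+sqrt(42) /22320522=-14.89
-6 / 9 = -2 / 3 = -0.67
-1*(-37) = 37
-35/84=-5/12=-0.42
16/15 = 1.07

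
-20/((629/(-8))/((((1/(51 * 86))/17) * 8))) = 640/23449749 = 0.00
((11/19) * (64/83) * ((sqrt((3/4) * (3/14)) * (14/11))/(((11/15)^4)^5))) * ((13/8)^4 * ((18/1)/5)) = 51285235032614650726318359375 * sqrt(14)/67899311488553416608638528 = 2826.12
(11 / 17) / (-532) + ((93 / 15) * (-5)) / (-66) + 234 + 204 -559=-35972873 / 298452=-120.53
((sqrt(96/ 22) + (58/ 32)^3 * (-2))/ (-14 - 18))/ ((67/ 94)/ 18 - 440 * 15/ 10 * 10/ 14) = -72215829/ 91474018304 + 2961 * sqrt(33)/ 122828882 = -0.00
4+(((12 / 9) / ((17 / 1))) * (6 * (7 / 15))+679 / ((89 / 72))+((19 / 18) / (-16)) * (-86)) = 609166397 / 1089360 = 559.20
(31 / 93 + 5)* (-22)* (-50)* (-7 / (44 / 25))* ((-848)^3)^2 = -26029939191426580480000 / 3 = -8676646397142193493333.33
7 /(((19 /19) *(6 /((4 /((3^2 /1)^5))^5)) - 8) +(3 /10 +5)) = 17920 /10768469815377788831546823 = 0.00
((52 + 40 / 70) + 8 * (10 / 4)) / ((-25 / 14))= -1016 / 25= -40.64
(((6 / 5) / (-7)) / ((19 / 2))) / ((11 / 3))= -36 / 7315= -0.00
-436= -436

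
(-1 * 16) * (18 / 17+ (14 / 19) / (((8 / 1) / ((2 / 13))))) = -72088 / 4199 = -17.17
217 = 217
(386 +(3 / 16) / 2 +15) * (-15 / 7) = -192525 / 224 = -859.49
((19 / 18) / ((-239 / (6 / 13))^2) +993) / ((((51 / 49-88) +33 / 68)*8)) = -7985033787535 / 5562915827638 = -1.44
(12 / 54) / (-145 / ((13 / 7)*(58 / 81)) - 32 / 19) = -988 / 492273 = -0.00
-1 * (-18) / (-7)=-18 / 7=-2.57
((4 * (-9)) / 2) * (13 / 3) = -78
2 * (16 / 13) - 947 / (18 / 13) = -159467 / 234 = -681.48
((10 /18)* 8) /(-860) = -2 /387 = -0.01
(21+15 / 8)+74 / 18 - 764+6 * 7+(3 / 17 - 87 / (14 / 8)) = -6379319 / 8568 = -744.55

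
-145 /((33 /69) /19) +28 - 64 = -63761 /11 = -5796.45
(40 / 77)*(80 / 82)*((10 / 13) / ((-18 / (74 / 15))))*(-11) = 118400 / 100737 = 1.18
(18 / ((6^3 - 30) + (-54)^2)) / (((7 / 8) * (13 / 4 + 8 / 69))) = 6624 / 3362051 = 0.00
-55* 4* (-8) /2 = 880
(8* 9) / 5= 72 / 5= 14.40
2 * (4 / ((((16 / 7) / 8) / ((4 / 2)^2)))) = 112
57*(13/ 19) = 39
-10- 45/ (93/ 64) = -1270/ 31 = -40.97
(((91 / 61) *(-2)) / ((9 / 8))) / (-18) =728 / 4941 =0.15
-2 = -2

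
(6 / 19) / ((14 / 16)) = 48 / 133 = 0.36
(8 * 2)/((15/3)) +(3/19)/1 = 319/95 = 3.36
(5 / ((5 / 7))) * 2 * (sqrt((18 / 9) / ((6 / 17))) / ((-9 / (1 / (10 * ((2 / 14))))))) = -49 * sqrt(51) / 135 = -2.59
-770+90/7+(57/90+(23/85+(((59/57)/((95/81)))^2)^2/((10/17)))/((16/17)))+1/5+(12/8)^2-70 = -29341144293948458381/35665482386100000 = -822.68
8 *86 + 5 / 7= 4821 / 7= 688.71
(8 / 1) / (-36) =-2 / 9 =-0.22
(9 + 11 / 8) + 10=163 / 8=20.38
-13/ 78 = -1/ 6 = -0.17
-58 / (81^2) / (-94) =29 / 308367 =0.00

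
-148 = -148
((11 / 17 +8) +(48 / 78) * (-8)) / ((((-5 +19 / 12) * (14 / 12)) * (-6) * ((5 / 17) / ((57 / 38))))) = 14814 / 18655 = 0.79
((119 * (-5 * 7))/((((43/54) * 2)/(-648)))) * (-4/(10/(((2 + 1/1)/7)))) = -12492144/43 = -290514.98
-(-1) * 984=984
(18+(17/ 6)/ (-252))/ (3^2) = 27199/ 13608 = 2.00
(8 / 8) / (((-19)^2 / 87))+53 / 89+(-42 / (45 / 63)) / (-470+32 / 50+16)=58640369 / 60691681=0.97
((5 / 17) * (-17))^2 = 25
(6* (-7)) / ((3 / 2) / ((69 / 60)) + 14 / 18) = -8694 / 431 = -20.17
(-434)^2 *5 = 941780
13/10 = 1.30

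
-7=-7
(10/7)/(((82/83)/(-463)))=-192145/287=-669.49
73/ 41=1.78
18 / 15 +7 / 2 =47 / 10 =4.70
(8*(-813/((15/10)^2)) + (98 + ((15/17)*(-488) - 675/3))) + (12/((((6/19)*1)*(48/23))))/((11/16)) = -3421.77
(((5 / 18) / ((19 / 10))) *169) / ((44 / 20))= 21125 / 1881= 11.23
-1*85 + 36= -49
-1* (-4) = 4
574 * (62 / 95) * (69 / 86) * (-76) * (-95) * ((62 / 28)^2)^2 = 52167790.88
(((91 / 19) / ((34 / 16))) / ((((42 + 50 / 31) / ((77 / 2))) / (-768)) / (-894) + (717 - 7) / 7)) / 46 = 37284863616 / 77183034528781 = 0.00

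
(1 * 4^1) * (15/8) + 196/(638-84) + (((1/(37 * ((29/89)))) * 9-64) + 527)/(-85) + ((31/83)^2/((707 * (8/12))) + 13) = 378944184000685/24609569181911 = 15.40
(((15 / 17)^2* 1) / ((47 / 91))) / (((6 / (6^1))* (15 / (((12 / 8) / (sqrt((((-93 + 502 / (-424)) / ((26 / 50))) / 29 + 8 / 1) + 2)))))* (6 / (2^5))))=4368* sqrt(5995598765) / 815156579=0.41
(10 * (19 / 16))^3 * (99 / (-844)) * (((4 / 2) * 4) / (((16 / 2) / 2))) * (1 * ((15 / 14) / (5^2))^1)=-50928075 / 3024896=-16.84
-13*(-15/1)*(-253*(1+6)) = -345345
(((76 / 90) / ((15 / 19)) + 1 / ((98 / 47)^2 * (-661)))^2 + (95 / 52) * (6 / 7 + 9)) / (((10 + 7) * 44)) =415595284265271560267 / 16231813063136503560000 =0.03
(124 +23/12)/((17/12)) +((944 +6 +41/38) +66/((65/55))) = 9202591/8398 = 1095.81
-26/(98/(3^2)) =-117/49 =-2.39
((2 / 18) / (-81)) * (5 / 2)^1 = -5 / 1458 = -0.00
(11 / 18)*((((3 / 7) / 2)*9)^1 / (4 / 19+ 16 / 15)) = 9405 / 10192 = 0.92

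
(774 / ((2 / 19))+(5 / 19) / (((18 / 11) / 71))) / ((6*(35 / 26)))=911.79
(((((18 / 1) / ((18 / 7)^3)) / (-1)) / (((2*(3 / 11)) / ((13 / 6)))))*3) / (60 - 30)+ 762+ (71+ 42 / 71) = 6899855921 / 8281440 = 833.17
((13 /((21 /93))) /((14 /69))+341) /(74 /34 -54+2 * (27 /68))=-208165 /17003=-12.24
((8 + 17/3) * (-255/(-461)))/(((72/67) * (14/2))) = 1.00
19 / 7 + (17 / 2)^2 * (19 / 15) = 39577 / 420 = 94.23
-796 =-796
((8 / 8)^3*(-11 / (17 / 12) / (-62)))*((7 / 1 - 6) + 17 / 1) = 1188 / 527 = 2.25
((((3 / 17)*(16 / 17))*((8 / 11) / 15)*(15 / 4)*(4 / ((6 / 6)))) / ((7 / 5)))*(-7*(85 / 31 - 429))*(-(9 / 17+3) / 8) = -190281600 / 1675333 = -113.58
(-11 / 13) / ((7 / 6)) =-66 / 91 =-0.73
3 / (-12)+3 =11 / 4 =2.75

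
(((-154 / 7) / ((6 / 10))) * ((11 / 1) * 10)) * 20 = -242000 / 3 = -80666.67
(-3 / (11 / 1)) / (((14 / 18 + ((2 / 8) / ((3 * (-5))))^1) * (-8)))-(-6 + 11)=-14935 / 3014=-4.96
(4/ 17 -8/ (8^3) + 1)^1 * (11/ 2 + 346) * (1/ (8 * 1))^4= 0.10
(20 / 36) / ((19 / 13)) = 65 / 171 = 0.38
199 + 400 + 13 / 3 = 1810 / 3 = 603.33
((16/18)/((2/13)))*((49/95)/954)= 1274/407835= 0.00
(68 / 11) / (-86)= -34 / 473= -0.07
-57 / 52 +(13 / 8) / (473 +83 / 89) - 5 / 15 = -6255719 / 4386720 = -1.43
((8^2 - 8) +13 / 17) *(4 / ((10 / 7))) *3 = 8106 / 17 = 476.82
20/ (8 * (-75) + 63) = -20/ 537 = -0.04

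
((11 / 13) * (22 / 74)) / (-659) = -121 / 316979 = -0.00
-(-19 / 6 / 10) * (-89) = -1691 / 60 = -28.18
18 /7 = 2.57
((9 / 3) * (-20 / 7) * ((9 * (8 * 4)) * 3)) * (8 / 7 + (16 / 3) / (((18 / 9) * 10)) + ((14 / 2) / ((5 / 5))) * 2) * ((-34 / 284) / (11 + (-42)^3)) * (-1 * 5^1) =237651840 / 257713883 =0.92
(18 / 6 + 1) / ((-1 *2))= -2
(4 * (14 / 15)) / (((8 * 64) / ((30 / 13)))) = 7 / 416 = 0.02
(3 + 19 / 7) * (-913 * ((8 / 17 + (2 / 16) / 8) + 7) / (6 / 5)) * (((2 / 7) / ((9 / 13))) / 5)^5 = -122714564258 / 984166238475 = -0.12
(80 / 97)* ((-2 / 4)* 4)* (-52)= 85.77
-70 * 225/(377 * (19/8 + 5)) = -126000/22243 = -5.66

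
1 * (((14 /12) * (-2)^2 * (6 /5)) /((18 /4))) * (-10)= -112 /9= -12.44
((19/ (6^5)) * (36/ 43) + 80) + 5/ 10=747703/ 9288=80.50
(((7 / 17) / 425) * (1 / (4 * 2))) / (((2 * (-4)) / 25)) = -7 / 18496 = -0.00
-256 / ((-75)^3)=0.00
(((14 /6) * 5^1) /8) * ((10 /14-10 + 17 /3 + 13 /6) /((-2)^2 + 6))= -61 /288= -0.21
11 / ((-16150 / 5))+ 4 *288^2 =1071636469 / 3230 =331776.00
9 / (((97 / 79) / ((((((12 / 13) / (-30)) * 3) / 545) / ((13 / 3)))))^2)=18198756 / 1995491540355625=0.00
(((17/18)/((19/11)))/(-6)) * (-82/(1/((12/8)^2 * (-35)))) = -268345/456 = -588.48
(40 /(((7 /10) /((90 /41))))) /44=9000 /3157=2.85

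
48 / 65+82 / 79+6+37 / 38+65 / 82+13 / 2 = 128347721 / 8000330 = 16.04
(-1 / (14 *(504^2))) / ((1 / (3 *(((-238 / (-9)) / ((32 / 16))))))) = -17 / 1524096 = -0.00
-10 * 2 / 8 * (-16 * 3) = 120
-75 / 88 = -0.85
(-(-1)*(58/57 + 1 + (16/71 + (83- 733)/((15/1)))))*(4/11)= -221724/14839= -14.94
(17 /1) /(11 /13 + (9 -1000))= -221 /12872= -0.02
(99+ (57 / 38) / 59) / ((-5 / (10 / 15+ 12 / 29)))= -36613 / 1711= -21.40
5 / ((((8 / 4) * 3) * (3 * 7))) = 0.04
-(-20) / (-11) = -1.82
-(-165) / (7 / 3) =495 / 7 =70.71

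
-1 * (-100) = 100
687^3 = 324242703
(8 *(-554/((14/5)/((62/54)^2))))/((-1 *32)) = 1330985/20412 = 65.21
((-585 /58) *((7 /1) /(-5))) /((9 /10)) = 455 /29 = 15.69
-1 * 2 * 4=-8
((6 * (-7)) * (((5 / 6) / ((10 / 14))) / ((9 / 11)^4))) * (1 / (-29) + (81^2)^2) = -895581046193372 / 190269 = -4706920445.23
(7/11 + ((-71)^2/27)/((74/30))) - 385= -1130669/3663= -308.67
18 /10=1.80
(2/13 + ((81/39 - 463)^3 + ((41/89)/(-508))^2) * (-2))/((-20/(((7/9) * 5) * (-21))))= 799705691.94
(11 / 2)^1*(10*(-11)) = -605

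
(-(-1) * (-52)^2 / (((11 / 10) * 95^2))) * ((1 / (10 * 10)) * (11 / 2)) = 676 / 45125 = 0.01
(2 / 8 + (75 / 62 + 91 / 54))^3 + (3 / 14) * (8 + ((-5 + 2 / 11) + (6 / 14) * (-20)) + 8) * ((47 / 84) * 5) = 4625588700682837 / 141593446564416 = 32.67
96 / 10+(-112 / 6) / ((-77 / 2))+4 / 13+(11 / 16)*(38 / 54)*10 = 2352199 / 154440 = 15.23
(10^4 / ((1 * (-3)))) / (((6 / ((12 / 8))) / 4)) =-10000 / 3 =-3333.33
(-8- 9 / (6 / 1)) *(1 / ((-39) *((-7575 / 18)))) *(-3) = 57 / 32825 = 0.00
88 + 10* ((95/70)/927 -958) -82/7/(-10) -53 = -309649043/32445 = -9543.81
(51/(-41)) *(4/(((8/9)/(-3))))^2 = -37179/164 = -226.70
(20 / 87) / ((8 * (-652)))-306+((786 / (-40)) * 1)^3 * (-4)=852086045467 / 28362000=30043.23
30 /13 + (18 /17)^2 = 12882 /3757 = 3.43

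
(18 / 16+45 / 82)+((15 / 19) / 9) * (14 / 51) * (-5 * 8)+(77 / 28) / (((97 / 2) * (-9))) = 21712993 / 30829704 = 0.70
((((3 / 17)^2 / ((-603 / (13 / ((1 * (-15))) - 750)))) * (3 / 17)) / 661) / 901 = 11263 / 980207049655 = 0.00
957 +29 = 986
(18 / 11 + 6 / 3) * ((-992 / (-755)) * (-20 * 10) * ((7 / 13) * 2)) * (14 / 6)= -155545600 / 64779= -2401.17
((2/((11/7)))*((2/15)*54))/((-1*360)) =-7/275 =-0.03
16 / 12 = 4 / 3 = 1.33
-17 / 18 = -0.94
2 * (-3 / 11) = -6 / 11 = -0.55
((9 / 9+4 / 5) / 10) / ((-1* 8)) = -9 / 400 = -0.02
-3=-3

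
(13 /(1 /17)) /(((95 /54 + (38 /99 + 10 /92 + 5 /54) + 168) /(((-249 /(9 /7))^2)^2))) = 12742285164154546 /6981735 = 1825088629.71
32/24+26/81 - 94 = -92.35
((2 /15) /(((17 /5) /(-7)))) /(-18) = 7 /459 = 0.02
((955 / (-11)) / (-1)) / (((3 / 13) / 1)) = 12415 / 33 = 376.21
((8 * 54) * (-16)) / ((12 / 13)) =-7488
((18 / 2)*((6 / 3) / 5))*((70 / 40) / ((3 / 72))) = 756 / 5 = 151.20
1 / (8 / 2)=1 / 4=0.25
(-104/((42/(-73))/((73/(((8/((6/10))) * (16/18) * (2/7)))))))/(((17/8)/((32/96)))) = 207831/340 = 611.27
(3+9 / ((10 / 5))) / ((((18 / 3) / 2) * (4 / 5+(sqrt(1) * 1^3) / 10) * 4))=25 / 36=0.69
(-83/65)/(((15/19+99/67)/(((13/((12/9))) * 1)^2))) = -316977/5920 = -53.54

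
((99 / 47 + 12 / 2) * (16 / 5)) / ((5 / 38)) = 231648 / 1175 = 197.15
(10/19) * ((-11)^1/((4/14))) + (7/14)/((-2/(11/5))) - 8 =-10949/380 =-28.81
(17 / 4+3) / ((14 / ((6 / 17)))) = 87 / 476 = 0.18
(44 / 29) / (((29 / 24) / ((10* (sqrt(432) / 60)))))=2112* sqrt(3) / 841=4.35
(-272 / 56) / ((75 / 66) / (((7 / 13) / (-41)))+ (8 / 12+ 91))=-2244 / 2375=-0.94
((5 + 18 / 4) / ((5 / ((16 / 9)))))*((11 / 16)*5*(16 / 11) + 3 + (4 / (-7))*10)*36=9728 / 35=277.94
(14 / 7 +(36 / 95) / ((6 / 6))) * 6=1356 / 95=14.27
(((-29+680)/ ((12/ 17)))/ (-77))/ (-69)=527/ 3036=0.17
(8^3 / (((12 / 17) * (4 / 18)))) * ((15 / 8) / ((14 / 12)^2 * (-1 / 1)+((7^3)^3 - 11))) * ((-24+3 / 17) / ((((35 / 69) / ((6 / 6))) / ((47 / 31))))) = -3404371680 / 315242281319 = -0.01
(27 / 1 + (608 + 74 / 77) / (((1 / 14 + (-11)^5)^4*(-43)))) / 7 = 36673087179399140877382683979 / 9507837416881258745995516119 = 3.86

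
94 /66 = 47 /33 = 1.42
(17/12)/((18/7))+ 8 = 1847/216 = 8.55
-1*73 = -73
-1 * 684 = -684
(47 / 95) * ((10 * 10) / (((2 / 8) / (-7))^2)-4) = 38785.39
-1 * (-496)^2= -246016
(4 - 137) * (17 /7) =-323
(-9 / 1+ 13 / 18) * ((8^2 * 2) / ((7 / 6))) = -19072 / 21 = -908.19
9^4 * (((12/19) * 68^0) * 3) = 236196/19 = 12431.37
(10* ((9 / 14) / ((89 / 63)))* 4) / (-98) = -810 / 4361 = -0.19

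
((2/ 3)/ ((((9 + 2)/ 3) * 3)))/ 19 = 2/ 627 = 0.00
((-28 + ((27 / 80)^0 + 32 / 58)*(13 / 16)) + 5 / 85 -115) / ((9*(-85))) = 24835 / 134096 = 0.19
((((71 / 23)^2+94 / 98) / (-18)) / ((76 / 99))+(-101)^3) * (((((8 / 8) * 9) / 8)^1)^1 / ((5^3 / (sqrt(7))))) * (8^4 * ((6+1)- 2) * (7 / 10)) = -1169101638196992 * sqrt(7) / 8794625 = -351709389.77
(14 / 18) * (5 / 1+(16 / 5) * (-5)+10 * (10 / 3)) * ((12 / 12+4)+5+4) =6566 / 27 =243.19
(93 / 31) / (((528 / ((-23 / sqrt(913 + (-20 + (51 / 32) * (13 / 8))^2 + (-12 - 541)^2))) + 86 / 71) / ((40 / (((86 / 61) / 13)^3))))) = -7.40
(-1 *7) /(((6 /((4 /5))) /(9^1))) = -42 /5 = -8.40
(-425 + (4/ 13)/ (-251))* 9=-12481011/ 3263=-3825.01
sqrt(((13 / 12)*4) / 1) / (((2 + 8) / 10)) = sqrt(39) / 3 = 2.08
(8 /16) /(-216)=-1 /432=-0.00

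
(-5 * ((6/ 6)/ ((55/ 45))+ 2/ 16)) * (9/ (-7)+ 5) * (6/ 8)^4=-436995/ 78848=-5.54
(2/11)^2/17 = 4/2057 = 0.00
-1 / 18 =-0.06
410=410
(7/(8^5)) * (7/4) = 49/131072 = 0.00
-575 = -575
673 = 673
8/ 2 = 4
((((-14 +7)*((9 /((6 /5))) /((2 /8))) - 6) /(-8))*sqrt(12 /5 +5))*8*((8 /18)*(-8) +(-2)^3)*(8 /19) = -19968*sqrt(185) /95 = -2858.89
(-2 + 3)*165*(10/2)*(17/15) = 935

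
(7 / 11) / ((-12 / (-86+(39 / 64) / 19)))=731759 / 160512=4.56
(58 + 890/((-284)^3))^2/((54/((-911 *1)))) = -44666438147986519439/787048144410624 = -56751.85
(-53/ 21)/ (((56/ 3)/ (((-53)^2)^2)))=-1066825.24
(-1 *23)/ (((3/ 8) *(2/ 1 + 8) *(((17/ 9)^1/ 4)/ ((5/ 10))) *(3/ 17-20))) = 552/ 1685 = 0.33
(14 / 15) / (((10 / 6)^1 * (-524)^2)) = 0.00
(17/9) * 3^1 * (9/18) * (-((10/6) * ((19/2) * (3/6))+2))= -28.10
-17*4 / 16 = -17 / 4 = -4.25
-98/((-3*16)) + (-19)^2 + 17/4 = 8815/24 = 367.29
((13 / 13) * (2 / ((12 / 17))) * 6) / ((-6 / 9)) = -51 / 2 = -25.50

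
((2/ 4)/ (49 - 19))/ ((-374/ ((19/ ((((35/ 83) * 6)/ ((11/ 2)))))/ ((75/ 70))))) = -1577/ 918000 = -0.00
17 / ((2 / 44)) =374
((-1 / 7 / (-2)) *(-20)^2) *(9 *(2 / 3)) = 1200 / 7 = 171.43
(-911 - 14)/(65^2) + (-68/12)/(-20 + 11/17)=12322/166803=0.07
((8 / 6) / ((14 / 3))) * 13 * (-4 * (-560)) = 8320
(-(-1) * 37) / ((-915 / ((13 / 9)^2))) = -6253 / 74115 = -0.08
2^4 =16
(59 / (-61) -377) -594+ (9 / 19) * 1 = -1125961 / 1159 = -971.49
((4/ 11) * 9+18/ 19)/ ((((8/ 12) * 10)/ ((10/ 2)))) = 1323/ 418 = 3.17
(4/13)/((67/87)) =348/871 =0.40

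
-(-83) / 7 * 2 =166 / 7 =23.71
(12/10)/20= 3/50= 0.06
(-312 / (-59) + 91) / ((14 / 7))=5681 / 118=48.14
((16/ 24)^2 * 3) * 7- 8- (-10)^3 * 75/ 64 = 28157/ 24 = 1173.21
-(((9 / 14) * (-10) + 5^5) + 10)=-21900 / 7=-3128.57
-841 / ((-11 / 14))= 1070.36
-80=-80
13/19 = 0.68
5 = 5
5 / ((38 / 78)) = 195 / 19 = 10.26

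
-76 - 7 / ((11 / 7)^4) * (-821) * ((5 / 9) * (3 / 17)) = 12244219 / 746691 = 16.40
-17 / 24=-0.71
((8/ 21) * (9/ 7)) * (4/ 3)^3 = 512/ 441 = 1.16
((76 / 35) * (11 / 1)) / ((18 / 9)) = 418 / 35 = 11.94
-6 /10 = -0.60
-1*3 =-3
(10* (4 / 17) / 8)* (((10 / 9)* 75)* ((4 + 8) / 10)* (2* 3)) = 3000 / 17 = 176.47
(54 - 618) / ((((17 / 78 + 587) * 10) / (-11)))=241956 / 229015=1.06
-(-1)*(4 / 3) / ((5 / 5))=4 / 3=1.33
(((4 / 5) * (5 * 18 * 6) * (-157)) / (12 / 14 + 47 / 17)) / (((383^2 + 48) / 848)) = -6844255488 / 63243647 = -108.22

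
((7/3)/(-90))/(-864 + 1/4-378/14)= 2/68715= 0.00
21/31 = 0.68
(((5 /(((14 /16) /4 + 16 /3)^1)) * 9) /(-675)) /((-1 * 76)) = 8 /50635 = 0.00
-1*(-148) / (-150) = -74 / 75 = -0.99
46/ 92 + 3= 7/ 2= 3.50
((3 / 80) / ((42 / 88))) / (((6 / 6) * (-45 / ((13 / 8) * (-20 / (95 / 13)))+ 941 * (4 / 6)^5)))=451737 / 770624120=0.00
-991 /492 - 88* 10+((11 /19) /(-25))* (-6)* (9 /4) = -206053663 /233700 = -881.70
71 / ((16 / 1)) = 71 / 16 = 4.44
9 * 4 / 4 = 9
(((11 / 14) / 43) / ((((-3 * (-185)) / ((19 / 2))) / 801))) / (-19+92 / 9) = -502227 / 17596460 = -0.03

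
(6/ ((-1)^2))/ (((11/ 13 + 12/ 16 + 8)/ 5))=1560/ 499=3.13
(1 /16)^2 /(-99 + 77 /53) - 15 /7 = -19853171 /9264640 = -2.14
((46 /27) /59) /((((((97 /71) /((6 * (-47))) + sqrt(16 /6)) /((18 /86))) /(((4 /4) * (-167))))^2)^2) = 7735621475340425487429881772311537940990859776 * sqrt(6) /263417806730195566382446004400972913269036875 + 1596798238937921879034390477116822516020135015584 /263417806730195566382446004400972913269036875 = 6133.78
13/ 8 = 1.62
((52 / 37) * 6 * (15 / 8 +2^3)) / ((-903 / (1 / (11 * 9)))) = -1027 / 1102563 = -0.00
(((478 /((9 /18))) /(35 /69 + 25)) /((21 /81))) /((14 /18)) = 185.87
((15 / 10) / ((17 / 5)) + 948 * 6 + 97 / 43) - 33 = 8271553 / 1462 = 5657.70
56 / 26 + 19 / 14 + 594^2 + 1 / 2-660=32048381 / 91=352180.01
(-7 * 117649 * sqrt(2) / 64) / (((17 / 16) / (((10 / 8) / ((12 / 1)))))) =-4117715 * sqrt(2) / 3264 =-1784.11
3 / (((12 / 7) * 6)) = 7 / 24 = 0.29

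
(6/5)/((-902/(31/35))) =-93/78925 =-0.00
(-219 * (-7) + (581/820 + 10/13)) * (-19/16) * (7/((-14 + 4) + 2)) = 2175551889/1364480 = 1594.42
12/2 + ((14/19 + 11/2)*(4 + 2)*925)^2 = 1198161794.43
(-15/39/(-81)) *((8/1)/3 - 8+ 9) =0.02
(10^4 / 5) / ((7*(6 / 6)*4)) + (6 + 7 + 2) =605 / 7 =86.43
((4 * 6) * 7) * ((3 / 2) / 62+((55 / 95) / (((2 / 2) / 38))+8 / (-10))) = 552678 / 155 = 3565.66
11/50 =0.22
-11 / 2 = -5.50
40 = 40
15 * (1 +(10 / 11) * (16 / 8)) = 465 / 11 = 42.27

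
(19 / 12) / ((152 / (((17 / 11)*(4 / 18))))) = 17 / 4752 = 0.00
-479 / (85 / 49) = -23471 / 85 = -276.13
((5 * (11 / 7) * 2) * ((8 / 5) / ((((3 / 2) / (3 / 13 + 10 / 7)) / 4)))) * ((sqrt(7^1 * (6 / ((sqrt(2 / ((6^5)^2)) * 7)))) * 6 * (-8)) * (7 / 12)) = -30615552 * 2^(3 / 4) / 91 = -565813.36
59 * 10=590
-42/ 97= -0.43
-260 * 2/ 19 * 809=-420680/ 19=-22141.05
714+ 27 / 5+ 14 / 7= 3607 / 5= 721.40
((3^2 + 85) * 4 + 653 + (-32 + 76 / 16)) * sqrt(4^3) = 8014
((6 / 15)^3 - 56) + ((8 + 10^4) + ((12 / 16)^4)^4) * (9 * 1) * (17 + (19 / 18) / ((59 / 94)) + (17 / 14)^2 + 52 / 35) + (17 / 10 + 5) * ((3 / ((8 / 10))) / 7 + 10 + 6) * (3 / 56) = 1728841344941412831761 / 886910746624000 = 1949284.47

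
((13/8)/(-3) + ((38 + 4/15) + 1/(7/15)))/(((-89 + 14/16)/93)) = -42.07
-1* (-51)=51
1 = 1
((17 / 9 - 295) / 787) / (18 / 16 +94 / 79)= -1667216 / 10362429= -0.16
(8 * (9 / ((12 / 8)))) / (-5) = -48 / 5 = -9.60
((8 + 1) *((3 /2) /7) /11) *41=1107 /154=7.19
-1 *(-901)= 901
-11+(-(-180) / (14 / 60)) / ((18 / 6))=1723 / 7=246.14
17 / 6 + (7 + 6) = 95 / 6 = 15.83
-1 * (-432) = 432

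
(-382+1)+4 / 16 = -380.75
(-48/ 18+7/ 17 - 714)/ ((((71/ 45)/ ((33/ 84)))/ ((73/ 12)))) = -146663935/ 135184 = -1084.92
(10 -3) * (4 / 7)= 4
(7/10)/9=7/90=0.08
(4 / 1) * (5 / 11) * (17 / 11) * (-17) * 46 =-265880 / 121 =-2197.36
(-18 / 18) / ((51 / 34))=-2 / 3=-0.67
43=43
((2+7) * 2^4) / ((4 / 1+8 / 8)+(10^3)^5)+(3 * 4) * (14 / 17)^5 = 4.55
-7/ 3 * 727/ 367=-5089/ 1101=-4.62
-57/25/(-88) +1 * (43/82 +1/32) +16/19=9759437/6855200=1.42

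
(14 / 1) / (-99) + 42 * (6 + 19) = 103936 / 99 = 1049.86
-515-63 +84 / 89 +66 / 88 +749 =61479 / 356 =172.69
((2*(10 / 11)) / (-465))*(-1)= 4 / 1023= 0.00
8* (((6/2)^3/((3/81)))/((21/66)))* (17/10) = 1090584/35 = 31159.54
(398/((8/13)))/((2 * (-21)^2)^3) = 2587/2744515872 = 0.00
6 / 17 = 0.35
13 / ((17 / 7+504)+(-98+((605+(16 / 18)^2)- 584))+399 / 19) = 7371 / 255841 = 0.03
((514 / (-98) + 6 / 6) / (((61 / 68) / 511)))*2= -2065024 / 427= -4836.12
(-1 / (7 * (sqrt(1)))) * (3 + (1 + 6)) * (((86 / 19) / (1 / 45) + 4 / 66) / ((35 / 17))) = -4343432 / 30723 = -141.37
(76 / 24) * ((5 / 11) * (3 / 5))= 19 / 22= 0.86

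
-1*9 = -9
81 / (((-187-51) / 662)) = -26811 / 119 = -225.30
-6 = -6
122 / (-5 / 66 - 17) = -8052 / 1127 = -7.14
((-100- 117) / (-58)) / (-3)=-217 / 174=-1.25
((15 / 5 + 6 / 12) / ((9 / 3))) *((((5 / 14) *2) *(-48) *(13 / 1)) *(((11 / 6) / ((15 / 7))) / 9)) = -4004 / 81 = -49.43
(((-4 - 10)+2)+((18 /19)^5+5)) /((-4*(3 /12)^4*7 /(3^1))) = 2965080000 /17332693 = 171.07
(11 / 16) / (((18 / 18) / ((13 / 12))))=143 / 192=0.74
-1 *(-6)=6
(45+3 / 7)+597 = 4497 / 7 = 642.43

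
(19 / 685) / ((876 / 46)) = 0.00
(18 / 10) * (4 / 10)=18 / 25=0.72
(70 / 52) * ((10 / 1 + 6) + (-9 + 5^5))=54810 / 13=4216.15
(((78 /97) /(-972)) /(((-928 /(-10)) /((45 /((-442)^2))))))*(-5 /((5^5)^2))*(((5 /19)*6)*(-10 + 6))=-1 /150600284250000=-0.00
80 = 80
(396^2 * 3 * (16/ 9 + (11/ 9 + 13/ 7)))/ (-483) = -5331744/ 1127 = -4730.92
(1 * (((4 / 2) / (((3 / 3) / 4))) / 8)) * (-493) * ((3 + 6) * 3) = -13311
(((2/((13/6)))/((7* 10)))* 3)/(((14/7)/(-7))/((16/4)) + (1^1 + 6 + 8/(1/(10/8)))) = 12/5135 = 0.00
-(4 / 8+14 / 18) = -23 / 18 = -1.28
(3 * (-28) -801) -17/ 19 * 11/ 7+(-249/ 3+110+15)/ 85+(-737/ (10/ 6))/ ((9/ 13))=-51708343/ 33915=-1524.65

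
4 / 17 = 0.24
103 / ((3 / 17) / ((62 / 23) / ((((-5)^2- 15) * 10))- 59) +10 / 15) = 155.20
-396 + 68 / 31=-393.81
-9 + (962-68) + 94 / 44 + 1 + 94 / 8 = 39595 / 44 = 899.89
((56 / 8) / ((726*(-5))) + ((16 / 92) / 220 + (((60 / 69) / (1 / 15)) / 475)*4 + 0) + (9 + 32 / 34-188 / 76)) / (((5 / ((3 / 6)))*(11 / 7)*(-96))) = -57206597 / 11390974848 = -0.01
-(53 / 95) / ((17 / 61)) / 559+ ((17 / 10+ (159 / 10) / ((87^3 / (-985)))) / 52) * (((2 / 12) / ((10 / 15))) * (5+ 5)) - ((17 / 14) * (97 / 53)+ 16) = -2668028535151541 / 147036360031470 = -18.15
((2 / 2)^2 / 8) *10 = 5 / 4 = 1.25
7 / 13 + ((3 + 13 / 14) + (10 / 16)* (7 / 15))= 10393 / 2184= 4.76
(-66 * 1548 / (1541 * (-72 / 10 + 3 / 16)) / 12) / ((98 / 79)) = 815280 / 1283653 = 0.64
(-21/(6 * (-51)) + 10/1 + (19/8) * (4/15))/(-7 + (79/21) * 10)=19103/54655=0.35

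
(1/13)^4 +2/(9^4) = 0.00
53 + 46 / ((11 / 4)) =767 / 11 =69.73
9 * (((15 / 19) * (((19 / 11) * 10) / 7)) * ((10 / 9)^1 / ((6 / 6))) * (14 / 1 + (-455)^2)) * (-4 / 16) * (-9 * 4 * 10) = 3992895000 / 11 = 362990454.55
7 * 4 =28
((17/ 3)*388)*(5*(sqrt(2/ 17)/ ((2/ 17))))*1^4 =16490*sqrt(34)/ 3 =32050.80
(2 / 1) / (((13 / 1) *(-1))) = -2 / 13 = -0.15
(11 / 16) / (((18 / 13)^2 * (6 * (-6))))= -1859 / 186624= -0.01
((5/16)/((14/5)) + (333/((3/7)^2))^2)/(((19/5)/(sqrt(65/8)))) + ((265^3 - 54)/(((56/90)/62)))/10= 3681405405 * sqrt(130)/17024 + 5192070309/28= 187896688.65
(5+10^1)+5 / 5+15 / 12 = 69 / 4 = 17.25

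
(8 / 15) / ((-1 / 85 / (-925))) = 125800 / 3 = 41933.33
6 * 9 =54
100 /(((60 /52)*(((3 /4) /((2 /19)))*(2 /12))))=72.98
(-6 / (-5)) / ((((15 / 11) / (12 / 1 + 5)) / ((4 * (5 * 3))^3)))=3231360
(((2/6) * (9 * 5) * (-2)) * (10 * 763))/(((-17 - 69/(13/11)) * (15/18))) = 25506/7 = 3643.71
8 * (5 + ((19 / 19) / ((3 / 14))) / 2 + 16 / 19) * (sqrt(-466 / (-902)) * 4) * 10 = 1880.40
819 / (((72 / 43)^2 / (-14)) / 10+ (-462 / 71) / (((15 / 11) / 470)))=-3763112535 / 10305049756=-0.37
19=19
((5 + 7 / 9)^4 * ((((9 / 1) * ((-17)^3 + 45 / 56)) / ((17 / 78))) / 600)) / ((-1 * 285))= 817091138552 / 618100875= 1321.94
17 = 17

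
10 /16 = 5 /8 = 0.62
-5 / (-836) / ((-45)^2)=1 / 338580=0.00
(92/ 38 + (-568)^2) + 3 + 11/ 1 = 6130168/ 19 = 322640.42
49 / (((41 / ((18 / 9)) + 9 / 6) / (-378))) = -9261 / 11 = -841.91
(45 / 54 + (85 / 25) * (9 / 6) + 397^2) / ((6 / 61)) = 72108832 / 45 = 1602418.49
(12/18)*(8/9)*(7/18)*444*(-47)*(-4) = 1558144/81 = 19236.35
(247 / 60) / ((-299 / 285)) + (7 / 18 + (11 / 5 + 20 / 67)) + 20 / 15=82331 / 277380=0.30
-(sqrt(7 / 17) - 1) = 1 - sqrt(119) / 17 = 0.36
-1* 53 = -53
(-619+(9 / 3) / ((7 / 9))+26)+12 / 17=-70024 / 119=-588.44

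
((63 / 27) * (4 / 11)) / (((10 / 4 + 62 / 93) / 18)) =1008 / 209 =4.82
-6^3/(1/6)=-1296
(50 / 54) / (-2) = -25 / 54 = -0.46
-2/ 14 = -1/ 7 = -0.14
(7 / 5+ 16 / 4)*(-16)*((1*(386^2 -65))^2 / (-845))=9581951272752 / 4225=2267917461.01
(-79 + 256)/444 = 59/148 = 0.40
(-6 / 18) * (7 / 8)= -7 / 24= -0.29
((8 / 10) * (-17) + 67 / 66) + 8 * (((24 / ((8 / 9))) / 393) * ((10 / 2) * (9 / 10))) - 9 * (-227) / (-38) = -26232391 / 410685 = -63.87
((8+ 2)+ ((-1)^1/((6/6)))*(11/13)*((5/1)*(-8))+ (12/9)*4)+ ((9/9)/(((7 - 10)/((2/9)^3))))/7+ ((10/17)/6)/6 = 332883865/6766578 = 49.20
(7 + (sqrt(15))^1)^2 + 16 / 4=14 * sqrt(15) + 68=122.22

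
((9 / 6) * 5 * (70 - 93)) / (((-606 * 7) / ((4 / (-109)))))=-115 / 77063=-0.00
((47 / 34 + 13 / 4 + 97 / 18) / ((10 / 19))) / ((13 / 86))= 5010661 / 39780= 125.96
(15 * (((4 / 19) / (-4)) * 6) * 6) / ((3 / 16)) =-151.58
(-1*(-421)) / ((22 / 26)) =5473 / 11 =497.55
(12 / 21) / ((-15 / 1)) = -4 / 105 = -0.04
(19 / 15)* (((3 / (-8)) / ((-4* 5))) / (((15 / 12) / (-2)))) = -19 / 500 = -0.04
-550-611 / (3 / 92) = -57862 / 3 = -19287.33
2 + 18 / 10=3.80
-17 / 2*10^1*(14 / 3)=-1190 / 3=-396.67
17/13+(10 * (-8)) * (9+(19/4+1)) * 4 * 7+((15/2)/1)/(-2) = -1718207/52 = -33042.44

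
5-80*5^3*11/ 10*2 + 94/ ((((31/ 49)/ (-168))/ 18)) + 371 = -14598888/ 31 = -470931.87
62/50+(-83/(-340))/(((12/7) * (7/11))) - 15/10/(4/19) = -115489/20400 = -5.66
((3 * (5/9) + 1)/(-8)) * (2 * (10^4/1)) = -20000/3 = -6666.67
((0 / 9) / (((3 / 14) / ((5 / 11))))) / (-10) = 0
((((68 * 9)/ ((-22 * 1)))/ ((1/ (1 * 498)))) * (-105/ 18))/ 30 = 29631/ 11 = 2693.73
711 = 711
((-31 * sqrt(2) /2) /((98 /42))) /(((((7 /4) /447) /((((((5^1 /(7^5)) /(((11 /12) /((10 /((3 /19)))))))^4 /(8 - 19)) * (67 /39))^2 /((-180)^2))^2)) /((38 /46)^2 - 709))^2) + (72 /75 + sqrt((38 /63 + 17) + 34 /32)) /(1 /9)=-4868359517610661515811801016558318373305527961155396980327430419097025773568000000000000000000000000000000000000000000000000000000000000 * sqrt(2) /67678376305397028454739060065704388711309629642283141065896334924044230853373927457993335128742390238462448506481954223747525144910708083872802660192479935586666957721441741158517596936584755235412073741 + 216 /25 + 3 * sqrt(131705) /28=47.52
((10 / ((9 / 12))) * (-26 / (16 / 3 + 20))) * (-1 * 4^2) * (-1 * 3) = -12480 / 19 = -656.84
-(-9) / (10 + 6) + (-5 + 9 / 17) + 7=841 / 272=3.09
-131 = -131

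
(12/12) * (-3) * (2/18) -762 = -2287/3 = -762.33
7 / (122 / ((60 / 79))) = 210 / 4819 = 0.04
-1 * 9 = -9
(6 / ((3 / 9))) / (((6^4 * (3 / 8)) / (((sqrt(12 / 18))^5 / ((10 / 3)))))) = 2 * sqrt(6) / 1215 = 0.00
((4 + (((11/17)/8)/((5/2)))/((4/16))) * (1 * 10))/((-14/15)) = -5265/119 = -44.24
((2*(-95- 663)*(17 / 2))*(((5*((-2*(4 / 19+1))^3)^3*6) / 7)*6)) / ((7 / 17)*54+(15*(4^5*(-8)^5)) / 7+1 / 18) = -654534501383332335329280 / 49698679665372104109607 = -13.17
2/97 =0.02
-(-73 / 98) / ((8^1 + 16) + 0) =0.03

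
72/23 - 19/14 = 571/322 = 1.77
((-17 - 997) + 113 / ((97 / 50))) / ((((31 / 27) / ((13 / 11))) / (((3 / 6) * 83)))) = -122766462 / 3007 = -40826.89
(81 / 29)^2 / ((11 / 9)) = 59049 / 9251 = 6.38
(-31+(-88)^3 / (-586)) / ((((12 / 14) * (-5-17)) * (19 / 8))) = -1547714 / 61237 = -25.27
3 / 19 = 0.16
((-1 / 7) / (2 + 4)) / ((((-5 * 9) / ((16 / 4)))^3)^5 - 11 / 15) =2684354560 / 659746364439030386633198573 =0.00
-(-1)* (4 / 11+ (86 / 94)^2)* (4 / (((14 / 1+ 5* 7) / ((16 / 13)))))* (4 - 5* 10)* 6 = -515347200 / 15478463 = -33.29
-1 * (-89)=89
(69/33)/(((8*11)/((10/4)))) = 115/1936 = 0.06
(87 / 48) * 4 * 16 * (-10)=-1160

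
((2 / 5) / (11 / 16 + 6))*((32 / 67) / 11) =1024 / 394295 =0.00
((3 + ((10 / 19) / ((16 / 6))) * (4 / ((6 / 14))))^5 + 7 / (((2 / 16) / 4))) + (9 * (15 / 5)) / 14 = 100103314385 / 34665386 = 2887.70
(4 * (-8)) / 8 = -4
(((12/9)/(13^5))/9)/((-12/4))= -4/30074733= -0.00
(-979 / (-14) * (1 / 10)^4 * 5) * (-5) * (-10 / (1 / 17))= 16643 / 560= 29.72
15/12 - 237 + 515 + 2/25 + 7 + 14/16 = 57441/200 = 287.20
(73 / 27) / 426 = 73 / 11502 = 0.01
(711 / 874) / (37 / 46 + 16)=711 / 14687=0.05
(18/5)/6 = 3/5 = 0.60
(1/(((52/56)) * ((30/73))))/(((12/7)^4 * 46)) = 1226911/186001920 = 0.01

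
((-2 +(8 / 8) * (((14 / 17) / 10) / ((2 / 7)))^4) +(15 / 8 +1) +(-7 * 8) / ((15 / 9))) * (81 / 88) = -2213445078369 / 73498480000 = -30.12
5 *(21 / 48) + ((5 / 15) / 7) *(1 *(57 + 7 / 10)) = 8291 / 1680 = 4.94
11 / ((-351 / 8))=-88 / 351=-0.25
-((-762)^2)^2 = -337147454736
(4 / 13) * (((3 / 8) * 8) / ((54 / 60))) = 40 / 39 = 1.03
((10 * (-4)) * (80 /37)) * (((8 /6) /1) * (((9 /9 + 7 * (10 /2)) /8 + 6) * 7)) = -313600 /37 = -8475.68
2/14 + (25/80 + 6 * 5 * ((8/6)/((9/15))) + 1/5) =113101/1680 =67.32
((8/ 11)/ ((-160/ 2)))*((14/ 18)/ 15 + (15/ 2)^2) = -30403/ 59400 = -0.51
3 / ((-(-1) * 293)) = 3 / 293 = 0.01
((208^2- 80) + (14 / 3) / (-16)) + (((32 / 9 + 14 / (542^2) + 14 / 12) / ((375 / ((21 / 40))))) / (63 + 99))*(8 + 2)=2311990515432293 / 53538489000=43183.71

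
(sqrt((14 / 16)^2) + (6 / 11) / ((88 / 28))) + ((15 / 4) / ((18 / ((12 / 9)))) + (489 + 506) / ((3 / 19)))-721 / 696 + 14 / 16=1592397919 / 252648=6302.83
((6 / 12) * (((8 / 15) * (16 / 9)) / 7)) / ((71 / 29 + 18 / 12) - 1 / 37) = 137344 / 7952175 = 0.02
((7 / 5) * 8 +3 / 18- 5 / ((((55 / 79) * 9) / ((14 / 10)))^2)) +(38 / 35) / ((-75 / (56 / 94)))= 1279266011 / 115161750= 11.11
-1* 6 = -6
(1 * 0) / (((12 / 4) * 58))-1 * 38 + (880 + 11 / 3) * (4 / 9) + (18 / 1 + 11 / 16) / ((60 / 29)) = 3142999 / 8640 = 363.77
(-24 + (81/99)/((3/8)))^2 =57600/121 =476.03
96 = 96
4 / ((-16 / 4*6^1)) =-1 / 6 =-0.17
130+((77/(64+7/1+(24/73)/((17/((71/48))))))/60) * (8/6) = 130.02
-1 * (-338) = 338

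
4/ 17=0.24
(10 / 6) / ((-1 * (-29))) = 5 / 87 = 0.06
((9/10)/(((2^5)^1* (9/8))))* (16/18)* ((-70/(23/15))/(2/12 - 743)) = 140/102511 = 0.00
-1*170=-170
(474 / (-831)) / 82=-79 / 11357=-0.01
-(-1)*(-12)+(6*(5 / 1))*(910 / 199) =24912 / 199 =125.19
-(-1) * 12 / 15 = 4 / 5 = 0.80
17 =17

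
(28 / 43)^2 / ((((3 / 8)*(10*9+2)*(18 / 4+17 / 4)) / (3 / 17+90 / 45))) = 33152 / 10844385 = 0.00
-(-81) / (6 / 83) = 1120.50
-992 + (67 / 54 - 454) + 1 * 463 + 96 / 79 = -4183001 / 4266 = -980.54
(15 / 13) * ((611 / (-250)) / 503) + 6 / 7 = 0.85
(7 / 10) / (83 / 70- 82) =-49 / 5657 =-0.01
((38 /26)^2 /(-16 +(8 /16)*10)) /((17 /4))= -1444 /31603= -0.05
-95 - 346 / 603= -95.57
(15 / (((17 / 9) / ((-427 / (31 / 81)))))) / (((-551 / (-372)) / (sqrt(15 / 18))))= -9338490 * sqrt(30) / 9367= -5460.55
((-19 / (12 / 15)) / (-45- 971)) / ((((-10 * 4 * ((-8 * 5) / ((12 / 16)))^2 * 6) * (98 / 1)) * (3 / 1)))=-19 / 163132211200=-0.00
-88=-88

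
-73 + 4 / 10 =-363 / 5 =-72.60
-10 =-10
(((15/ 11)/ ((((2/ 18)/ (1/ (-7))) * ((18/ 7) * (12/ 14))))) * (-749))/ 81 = 7.36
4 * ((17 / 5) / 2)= 34 / 5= 6.80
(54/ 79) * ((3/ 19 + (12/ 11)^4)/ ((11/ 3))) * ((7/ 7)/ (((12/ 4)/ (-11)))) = -23646978/ 21976141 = -1.08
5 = 5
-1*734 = -734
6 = 6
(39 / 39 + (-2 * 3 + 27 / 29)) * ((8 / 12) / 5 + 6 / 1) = -10856 / 435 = -24.96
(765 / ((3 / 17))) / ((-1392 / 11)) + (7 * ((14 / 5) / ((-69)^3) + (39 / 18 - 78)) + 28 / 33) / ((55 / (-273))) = 399061923137567 / 153698410800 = 2596.40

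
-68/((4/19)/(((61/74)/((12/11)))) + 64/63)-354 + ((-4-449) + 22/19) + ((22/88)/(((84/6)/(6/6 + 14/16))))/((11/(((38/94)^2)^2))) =-12742501060046714329/14844952421617472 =-858.37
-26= -26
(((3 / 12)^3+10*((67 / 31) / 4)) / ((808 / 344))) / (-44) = -462293 / 8816896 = -0.05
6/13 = 0.46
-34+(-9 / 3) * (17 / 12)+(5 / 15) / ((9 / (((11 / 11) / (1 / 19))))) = -4055 / 108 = -37.55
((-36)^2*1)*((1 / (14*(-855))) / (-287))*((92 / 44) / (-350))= -828 / 367395875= -0.00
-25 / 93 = -0.27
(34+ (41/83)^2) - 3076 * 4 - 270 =-86386379/6889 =-12539.76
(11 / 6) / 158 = 11 / 948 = 0.01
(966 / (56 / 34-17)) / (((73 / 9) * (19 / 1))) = -16422 / 40223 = -0.41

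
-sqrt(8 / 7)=-2 * sqrt(14) / 7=-1.07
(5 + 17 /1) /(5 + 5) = 11 /5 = 2.20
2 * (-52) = -104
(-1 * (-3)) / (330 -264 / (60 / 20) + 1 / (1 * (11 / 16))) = 33 / 2678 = 0.01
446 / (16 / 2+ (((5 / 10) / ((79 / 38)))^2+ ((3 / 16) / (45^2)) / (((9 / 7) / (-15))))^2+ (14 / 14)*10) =729446148625190400 / 29444800409224849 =24.77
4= 4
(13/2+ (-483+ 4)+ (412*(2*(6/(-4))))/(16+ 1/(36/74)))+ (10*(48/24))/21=-540.00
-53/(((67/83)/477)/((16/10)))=-16786584/335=-50109.21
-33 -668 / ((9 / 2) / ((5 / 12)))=-2561 / 27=-94.85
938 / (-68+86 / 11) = -5159 / 331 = -15.59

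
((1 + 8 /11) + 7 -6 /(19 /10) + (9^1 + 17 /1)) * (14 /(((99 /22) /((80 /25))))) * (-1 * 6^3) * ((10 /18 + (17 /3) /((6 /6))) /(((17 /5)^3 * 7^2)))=-675635200 /3080451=-219.33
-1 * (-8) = 8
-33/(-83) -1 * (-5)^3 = 10408/83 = 125.40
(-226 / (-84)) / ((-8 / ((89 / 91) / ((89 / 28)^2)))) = -113 / 3471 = -0.03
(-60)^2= 3600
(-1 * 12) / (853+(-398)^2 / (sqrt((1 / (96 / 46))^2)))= -276 / 7623011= -0.00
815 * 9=7335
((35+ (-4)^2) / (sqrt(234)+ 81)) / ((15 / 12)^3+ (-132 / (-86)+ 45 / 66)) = 13894848 / 88738987-514624*sqrt(26) / 88738987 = 0.13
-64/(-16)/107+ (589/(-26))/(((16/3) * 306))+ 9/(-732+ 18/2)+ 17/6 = 3112311521/1094193984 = 2.84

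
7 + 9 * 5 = 52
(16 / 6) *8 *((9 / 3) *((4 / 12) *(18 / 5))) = 384 / 5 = 76.80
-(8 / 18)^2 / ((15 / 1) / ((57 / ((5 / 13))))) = -1.95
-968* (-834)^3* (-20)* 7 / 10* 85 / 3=-222740513170560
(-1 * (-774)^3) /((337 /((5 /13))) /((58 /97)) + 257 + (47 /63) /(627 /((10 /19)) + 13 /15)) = 20198931655578480 /75029467991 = 269213.31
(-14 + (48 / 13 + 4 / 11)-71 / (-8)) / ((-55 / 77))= 8561 / 5720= 1.50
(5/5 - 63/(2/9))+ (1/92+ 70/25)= -128657/460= -279.69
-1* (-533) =533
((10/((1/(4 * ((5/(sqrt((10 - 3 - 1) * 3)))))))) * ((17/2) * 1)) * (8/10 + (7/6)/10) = 4675 * sqrt(2)/18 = 367.30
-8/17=-0.47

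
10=10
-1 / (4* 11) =-1 / 44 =-0.02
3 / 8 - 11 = -85 / 8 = -10.62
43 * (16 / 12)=172 / 3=57.33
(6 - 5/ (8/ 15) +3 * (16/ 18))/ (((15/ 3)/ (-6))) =17/ 20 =0.85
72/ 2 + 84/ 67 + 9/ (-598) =1492005/ 40066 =37.24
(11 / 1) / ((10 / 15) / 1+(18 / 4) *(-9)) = -66 / 239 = -0.28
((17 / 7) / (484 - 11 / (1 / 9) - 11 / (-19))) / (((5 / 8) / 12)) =5168 / 42735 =0.12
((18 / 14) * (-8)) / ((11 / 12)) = -864 / 77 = -11.22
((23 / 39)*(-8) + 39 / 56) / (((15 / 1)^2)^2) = -8783 / 110565000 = -0.00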